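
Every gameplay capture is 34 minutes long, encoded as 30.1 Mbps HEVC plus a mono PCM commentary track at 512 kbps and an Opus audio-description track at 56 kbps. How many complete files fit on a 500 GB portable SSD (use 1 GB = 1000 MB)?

63

34 min = 2040 s
Audio total: 512 + 56 = 568 kbps = 0.568 Mbps.
Total bitrate: 30.668 Mbps.
Per item: 30.668 Mbps × 2040 s = 62,563 Mb = 7,820 MB.
Capacity: 500 GB = 4,000,000 Mb; 63.94 items → 63 complete.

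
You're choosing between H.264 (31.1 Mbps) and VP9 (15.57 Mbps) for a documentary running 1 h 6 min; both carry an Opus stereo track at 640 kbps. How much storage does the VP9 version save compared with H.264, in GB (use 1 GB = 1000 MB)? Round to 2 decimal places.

7.69 GB

1 h 6 min = 66 min = 3960 s
Audio: 640 kbps = 0.640 Mbps.
H.264: 31.740 Mbps × 3960 s = 125690.4 Mb = 15.711 GB.
VP9: 16.210 Mbps × 3960 s = 64191.6 Mb = 8.024 GB.
Saving: 15.711 − 8.024 = 7.687 GB.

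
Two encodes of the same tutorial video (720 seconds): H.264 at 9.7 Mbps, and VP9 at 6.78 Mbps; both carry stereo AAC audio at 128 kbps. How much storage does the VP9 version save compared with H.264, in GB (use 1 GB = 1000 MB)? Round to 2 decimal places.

Audio: 128 kbps = 0.128 Mbps.
H.264: 9.828 Mbps × 720 s = 7076.2 Mb = 0.885 GB.
VP9: 6.908 Mbps × 720 s = 4973.8 Mb = 0.622 GB.
Saving: 0.885 − 0.622 = 0.263 GB.

0.26 GB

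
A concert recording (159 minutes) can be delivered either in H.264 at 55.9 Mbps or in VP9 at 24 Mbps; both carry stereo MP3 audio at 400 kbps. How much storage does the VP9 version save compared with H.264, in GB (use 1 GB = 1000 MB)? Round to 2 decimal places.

38.04 GB

159 min = 9540 s
Audio: 400 kbps = 0.400 Mbps.
H.264: 56.300 Mbps × 9540 s = 537102.0 Mb = 67.138 GB.
VP9: 24.400 Mbps × 9540 s = 232776.0 Mb = 29.097 GB.
Saving: 67.138 − 29.097 = 38.041 GB.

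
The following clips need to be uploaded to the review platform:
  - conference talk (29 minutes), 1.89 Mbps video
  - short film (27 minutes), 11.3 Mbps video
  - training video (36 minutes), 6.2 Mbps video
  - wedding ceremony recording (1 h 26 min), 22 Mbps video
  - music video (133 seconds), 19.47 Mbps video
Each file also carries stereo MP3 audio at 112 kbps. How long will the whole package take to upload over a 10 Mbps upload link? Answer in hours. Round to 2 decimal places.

Audio: 112 kbps = 0.112 Mbps.
conference talk: 2.002 Mbps × 1740 s = 3483.5 Mb
short film: 11.412 Mbps × 1620 s = 18487.4 Mb
training video: 6.312 Mbps × 2160 s = 13633.9 Mb
wedding ceremony recording: 22.112 Mbps × 5160 s = 114097.9 Mb
music video: 19.582 Mbps × 133 s = 2604.4 Mb
Total: 152307.2 Mb = 19038.4 MB.
At 10 Mbps: 152307.2 / 10 = 15231 s ≈ 4.23 hours.

4.23 hours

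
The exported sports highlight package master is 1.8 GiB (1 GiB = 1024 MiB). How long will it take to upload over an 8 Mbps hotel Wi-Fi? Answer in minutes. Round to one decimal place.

File: 1.8 GiB = 15461.9 Mb.
At 8 Mbps: 15461.9 / 8 = 1932.7 s ≈ 32.2 minutes.

32.2 minutes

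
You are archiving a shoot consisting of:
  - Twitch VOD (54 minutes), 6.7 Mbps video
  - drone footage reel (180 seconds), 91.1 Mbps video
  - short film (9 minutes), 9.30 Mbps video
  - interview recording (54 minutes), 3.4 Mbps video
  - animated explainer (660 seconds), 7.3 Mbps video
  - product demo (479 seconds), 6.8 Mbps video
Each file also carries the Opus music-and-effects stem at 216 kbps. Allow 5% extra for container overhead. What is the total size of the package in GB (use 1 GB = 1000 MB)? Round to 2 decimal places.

8.40 GB

Audio: 216 kbps = 0.216 Mbps.
Twitch VOD: 6.916 Mbps × 3240 s × 1.05 = 23528.2 Mb
drone footage reel: 91.316 Mbps × 180 s × 1.05 = 17258.7 Mb
short film: 9.516 Mbps × 540 s × 1.05 = 5395.6 Mb
interview recording: 3.616 Mbps × 3240 s × 1.05 = 12301.6 Mb
animated explainer: 7.516 Mbps × 660 s × 1.05 = 5208.6 Mb
product demo: 7.016 Mbps × 479 s × 1.05 = 3528.7 Mb
Total: 67221.4 Mb = 8402.7 MB.
= 8.403 GB.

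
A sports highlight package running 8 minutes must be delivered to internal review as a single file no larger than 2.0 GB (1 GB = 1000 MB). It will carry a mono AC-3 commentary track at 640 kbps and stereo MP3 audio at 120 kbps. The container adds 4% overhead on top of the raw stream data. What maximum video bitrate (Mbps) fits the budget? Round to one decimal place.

Budget: 2.0 GB = 16000.0 Mb.
Stream payload after overhead: 16000.0 / 1.04 = 15384.6 Mb.
8 min = 480 s
Total bitrate budget: 15384.6 Mb / 480 s = 32.051 Mbps.
Audio total: 640 + 120 = 760 kbps = 0.760 Mbps.
Video: 32.051 − 0.760 = 31.291 Mbps.

31.3 Mbps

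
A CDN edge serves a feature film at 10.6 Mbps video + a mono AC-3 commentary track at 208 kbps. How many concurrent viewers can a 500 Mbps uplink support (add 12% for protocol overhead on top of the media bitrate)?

Audio: 208 kbps = 0.208 Mbps.
Per-viewer media rate: 10.808 Mbps.
On the wire with 12% overhead: 12.105 Mbps.
500 Mbps = 500.0 Mbps; 500.0 / 12.105 = 41.31 → 41 viewers.

41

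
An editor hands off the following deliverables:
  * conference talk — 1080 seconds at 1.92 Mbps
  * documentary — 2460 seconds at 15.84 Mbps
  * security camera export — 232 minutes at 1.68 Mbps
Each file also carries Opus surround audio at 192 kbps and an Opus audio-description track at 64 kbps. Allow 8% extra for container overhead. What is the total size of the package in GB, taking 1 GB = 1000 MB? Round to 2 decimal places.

Audio total: 192 + 64 = 256 kbps = 0.256 Mbps.
conference talk: 2.176 Mbps × 1080 s × 1.08 = 2538.1 Mb
documentary: 16.096 Mbps × 2460 s × 1.08 = 42763.9 Mb
security camera export: 1.936 Mbps × 13920 s × 1.08 = 29105.0 Mb
Total: 74407.0 Mb = 9300.9 MB.
= 9.301 GB.

9.30 GB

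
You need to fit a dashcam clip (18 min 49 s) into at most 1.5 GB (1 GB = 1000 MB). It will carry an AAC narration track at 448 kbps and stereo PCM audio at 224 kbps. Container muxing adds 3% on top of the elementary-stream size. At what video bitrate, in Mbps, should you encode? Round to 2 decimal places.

Budget: 1.5 GB = 12000.0 Mb.
Stream payload after overhead: 12000.0 / 1.03 = 11650.5 Mb.
18 min 49 s = 1129 s
Total bitrate budget: 11650.5 Mb / 1129 s = 10.319 Mbps.
Audio total: 448 + 224 = 672 kbps = 0.672 Mbps.
Video: 10.319 − 0.672 = 9.647 Mbps.

9.65 Mbps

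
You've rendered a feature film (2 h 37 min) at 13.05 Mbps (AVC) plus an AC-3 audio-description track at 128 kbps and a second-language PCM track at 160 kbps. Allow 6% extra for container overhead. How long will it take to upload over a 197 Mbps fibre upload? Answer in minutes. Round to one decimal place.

11.3 minutes

2 h 37 min = 157 min = 9420 s
Audio total: 128 + 160 = 288 kbps = 0.288 Mbps.
Total bitrate: 13.338 Mbps.
File: 13.338 Mbps × 9420 s = 125644.0 Mb.
With 6% container overhead: ×1.06. → 133182.6 Mb.
At 197 Mbps: 133182.6 / 197 = 676.1 s ≈ 11.3 minutes.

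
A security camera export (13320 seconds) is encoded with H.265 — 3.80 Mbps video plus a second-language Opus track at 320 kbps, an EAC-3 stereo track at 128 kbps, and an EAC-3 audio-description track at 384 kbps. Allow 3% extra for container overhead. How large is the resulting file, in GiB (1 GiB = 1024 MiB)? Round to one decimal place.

Audio total: 320 + 128 + 384 = 832 kbps = 0.832 Mbps.
Total bitrate: 3.80 + 0.832 = 4.632 Mbps.
Stream data: 4.632 Mbps × 13320 s = 61698.2 Mb.
With 3% container overhead: ×1.03.
63,549 Mb = 7,943,648,400 bytes ÷ 1,073,741,824 = 7.398 GiB.

7.4 GiB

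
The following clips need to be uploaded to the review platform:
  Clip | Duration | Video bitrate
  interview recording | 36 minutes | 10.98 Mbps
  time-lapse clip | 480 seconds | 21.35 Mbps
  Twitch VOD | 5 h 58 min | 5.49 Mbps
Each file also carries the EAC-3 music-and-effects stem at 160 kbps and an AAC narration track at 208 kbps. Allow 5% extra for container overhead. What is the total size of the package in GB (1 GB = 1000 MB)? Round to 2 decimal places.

Audio total: 160 + 208 = 368 kbps = 0.368 Mbps.
interview recording: 11.348 Mbps × 2160 s × 1.05 = 25737.3 Mb
time-lapse clip: 21.718 Mbps × 480 s × 1.05 = 10945.9 Mb
Twitch VOD: 5.858 Mbps × 21480 s × 1.05 = 132121.3 Mb
Total: 168804.5 Mb = 21100.6 MB.
= 21.10 GB.

21.10 GB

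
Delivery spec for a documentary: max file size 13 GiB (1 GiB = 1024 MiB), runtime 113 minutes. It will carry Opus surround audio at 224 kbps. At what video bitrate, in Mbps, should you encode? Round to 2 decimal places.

Budget: 13 GiB = 111669.1 Mb.
113 min = 6780 s
Total bitrate budget: 111669.1 Mb / 6780 s = 16.470 Mbps.
Audio: 224 kbps = 0.224 Mbps.
Video: 16.470 − 0.224 = 16.246 Mbps.

16.25 Mbps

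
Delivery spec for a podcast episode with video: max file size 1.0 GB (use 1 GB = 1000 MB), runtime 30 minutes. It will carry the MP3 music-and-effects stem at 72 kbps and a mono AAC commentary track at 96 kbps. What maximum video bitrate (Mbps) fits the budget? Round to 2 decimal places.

Budget: 1.0 GB = 8000.0 Mb.
30 min = 1800 s
Total bitrate budget: 8000.0 Mb / 1800 s = 4.444 Mbps.
Audio total: 72 + 96 = 168 kbps = 0.168 Mbps.
Video: 4.444 − 0.168 = 4.276 Mbps.

4.28 Mbps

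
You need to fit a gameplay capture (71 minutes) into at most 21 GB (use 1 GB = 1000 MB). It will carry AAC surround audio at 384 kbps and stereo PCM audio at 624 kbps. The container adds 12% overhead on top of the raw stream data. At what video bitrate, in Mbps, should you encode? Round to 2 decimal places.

34.20 Mbps

Budget: 21 GB = 168000.0 Mb.
Stream payload after overhead: 168000.0 / 1.12 = 150000.0 Mb.
71 min = 4260 s
Total bitrate budget: 150000.0 Mb / 4260 s = 35.211 Mbps.
Audio total: 384 + 624 = 1008 kbps = 1.008 Mbps.
Video: 35.211 − 1.008 = 34.203 Mbps.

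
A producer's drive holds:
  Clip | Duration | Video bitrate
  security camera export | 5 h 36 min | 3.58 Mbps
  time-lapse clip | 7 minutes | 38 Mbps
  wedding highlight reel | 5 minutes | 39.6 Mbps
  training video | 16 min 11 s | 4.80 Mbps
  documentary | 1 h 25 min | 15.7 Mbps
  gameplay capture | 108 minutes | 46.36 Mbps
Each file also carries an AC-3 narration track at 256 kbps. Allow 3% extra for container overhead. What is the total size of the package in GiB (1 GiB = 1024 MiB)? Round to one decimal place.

59.2 GiB

Audio: 256 kbps = 0.256 Mbps.
security camera export: 3.836 Mbps × 20160 s × 1.03 = 79653.8 Mb
time-lapse clip: 38.256 Mbps × 420 s × 1.03 = 16549.5 Mb
wedding highlight reel: 39.856 Mbps × 300 s × 1.03 = 12315.5 Mb
training video: 5.056 Mbps × 971 s × 1.03 = 5056.7 Mb
documentary: 15.956 Mbps × 5100 s × 1.03 = 83816.9 Mb
gameplay capture: 46.616 Mbps × 6480 s × 1.03 = 311133.8 Mb
Total: 508526.2 Mb = 63565.8 MB.
= 59.20 GiB.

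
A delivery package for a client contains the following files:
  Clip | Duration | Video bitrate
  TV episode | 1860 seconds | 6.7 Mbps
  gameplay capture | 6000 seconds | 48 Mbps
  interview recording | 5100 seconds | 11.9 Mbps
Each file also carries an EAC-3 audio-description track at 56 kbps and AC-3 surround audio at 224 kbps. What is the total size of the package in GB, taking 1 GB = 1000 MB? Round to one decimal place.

45.6 GB

Audio total: 56 + 224 = 280 kbps = 0.280 Mbps.
TV episode: 6.980 Mbps × 1860 s = 12982.8 Mb
gameplay capture: 48.280 Mbps × 6000 s = 289680.0 Mb
interview recording: 12.180 Mbps × 5100 s = 62118.0 Mb
Total: 364780.8 Mb = 45597.6 MB.
= 45.60 GB.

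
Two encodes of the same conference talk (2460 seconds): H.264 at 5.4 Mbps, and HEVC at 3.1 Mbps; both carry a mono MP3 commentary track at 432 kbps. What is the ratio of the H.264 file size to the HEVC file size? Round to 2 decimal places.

Audio: 432 kbps = 0.432 Mbps.
H.264: 5.832 Mbps × 2460 s = 14346.7 Mb = 1.793 GB.
HEVC: 3.532 Mbps × 2460 s = 8688.7 Mb = 1.086 GB.
Ratio: 1.793 / 1.086 = 1.651.

1.65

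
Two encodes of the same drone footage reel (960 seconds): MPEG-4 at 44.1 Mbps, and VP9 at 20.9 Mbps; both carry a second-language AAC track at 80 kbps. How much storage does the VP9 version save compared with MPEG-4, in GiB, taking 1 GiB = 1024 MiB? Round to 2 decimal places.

2.59 GiB

Audio: 80 kbps = 0.080 Mbps.
MPEG-4: 44.180 Mbps × 960 s = 42412.8 Mb = 4.937 GiB.
VP9: 20.980 Mbps × 960 s = 20140.8 Mb = 2.345 GiB.
Saving: 4.937 − 2.345 = 2.593 GiB.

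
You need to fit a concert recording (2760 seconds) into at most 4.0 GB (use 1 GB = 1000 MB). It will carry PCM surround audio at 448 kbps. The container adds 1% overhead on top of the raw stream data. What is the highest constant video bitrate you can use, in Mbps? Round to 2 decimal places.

Budget: 4.0 GB = 32000.0 Mb.
Stream payload after overhead: 32000.0 / 1.01 = 31683.2 Mb.
Total bitrate budget: 31683.2 Mb / 2760 s = 11.479 Mbps.
Audio: 448 kbps = 0.448 Mbps.
Video: 11.479 − 0.448 = 11.031 Mbps.

11.03 Mbps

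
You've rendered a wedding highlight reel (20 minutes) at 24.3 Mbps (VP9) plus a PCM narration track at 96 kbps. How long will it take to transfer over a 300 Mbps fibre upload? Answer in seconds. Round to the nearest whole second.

98 seconds

20 min = 1200 s
Audio: 96 kbps = 0.096 Mbps.
Total bitrate: 24.396 Mbps.
File: 24.396 Mbps × 1200 s = 29275.2 Mb.
At 300 Mbps: 29275.2 / 300 = 97.6 s ≈ 97.6 seconds.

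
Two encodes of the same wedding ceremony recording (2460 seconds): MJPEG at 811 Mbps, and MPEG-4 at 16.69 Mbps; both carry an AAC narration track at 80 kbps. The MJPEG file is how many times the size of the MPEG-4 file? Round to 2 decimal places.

48.36

Audio: 80 kbps = 0.080 Mbps.
MJPEG: 811.080 Mbps × 2460 s = 1995256.8 Mb = 249.407 GB.
MPEG-4: 16.770 Mbps × 2460 s = 41254.2 Mb = 5.157 GB.
Ratio: 249.407 / 5.157 = 48.365.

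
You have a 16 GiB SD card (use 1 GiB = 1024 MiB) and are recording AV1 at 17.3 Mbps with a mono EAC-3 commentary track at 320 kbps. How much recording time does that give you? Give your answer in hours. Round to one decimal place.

Audio: 320 kbps = 0.320 Mbps.
Total bitrate: 17.3 + 0.320 = 17.620 Mbps.
Capacity: 16 GiB = 137,439 Mb.
Recording time: 137,439 / 17.620 = 7,800 s ≈ 2.17 hours.

2.2 hours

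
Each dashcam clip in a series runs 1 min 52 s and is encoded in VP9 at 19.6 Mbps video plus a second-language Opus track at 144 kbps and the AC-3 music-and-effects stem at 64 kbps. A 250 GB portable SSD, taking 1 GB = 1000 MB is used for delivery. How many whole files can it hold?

1 min 52 s = 112 s
Audio total: 144 + 64 = 208 kbps = 0.208 Mbps.
Total bitrate: 19.808 Mbps.
Per item: 19.808 Mbps × 112 s = 2,218 Mb = 277.3 MB.
Capacity: 250 GB = 2,000,000 Mb; 901.51 items → 901 complete.

901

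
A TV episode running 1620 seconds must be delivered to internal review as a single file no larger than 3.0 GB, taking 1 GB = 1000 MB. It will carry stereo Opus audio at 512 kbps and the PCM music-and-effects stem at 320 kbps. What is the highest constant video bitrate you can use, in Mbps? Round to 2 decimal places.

Budget: 3.0 GB = 24000.0 Mb.
Total bitrate budget: 24000.0 Mb / 1620 s = 14.815 Mbps.
Audio total: 512 + 320 = 832 kbps = 0.832 Mbps.
Video: 14.815 − 0.832 = 13.983 Mbps.

13.98 Mbps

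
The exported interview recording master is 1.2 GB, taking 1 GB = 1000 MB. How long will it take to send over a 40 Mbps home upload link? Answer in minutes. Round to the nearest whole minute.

4 minutes

File: 1.2 GB = 9600.0 Mb.
At 40 Mbps: 9600.0 / 40 = 240.0 s ≈ 4 minutes.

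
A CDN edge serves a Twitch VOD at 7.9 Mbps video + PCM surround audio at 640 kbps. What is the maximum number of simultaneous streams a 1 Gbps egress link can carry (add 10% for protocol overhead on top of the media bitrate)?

106

Audio: 640 kbps = 0.640 Mbps.
Per-viewer media rate: 8.540 Mbps.
On the wire with 10% overhead: 9.394 Mbps.
1 Gbps = 1,000 Mbps; 1,000 / 9.394 = 106.45 → 106 viewers.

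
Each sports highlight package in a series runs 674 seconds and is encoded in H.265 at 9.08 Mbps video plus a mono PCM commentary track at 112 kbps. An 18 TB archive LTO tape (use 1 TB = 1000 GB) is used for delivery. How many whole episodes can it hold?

23243

Audio: 112 kbps = 0.112 Mbps.
Total bitrate: 9.192 Mbps.
Per item: 9.192 Mbps × 674 s = 6,195 Mb = 774.4 MB.
Capacity: 18 TB = 144,000,000 Mb; 23243.02 items → 23243 complete.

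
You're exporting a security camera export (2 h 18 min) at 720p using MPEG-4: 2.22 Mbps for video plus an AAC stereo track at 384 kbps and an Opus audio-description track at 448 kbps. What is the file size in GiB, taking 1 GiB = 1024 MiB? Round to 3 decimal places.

2.942 GiB

2 h 18 min = 138 min = 8280 s
Audio total: 384 + 448 = 832 kbps = 0.832 Mbps.
Total bitrate: 2.22 + 0.832 = 3.052 Mbps.
Stream data: 3.052 Mbps × 8280 s = 25270.6 Mb.
25,271 Mb = 3,158,820,000 bytes ÷ 1,073,741,824 = 2.942 GiB.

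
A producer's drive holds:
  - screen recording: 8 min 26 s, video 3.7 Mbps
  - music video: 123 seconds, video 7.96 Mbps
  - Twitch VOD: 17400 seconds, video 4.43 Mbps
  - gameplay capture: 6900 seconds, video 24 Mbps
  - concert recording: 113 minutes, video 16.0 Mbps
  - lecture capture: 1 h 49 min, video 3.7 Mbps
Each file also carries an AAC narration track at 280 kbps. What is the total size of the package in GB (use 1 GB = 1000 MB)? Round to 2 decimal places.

48.62 GB

Audio: 280 kbps = 0.280 Mbps.
screen recording: 3.980 Mbps × 506 s = 2013.9 Mb
music video: 8.240 Mbps × 123 s = 1013.5 Mb
Twitch VOD: 4.710 Mbps × 17400 s = 81954.0 Mb
gameplay capture: 24.280 Mbps × 6900 s = 167532.0 Mb
concert recording: 16.280 Mbps × 6780 s = 110378.4 Mb
lecture capture: 3.980 Mbps × 6540 s = 26029.2 Mb
Total: 388921.0 Mb = 48615.1 MB.
= 48.62 GB.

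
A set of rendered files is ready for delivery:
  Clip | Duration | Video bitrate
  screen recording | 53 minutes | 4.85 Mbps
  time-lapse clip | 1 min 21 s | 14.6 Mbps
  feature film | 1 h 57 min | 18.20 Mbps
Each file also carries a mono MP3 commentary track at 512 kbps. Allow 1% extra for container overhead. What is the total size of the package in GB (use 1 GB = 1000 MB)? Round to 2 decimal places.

Audio: 512 kbps = 0.512 Mbps.
screen recording: 5.362 Mbps × 3180 s × 1.01 = 17221.7 Mb
time-lapse clip: 15.112 Mbps × 81 s × 1.01 = 1236.3 Mb
feature film: 18.712 Mbps × 7020 s × 1.01 = 132671.8 Mb
Total: 151129.8 Mb = 18891.2 MB.
= 18.89 GB.

18.89 GB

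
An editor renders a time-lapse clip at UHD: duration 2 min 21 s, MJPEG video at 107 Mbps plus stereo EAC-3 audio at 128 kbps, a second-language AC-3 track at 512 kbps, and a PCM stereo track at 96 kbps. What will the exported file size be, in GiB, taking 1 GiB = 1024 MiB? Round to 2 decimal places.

2 min 21 s = 141 s
Audio total: 128 + 512 + 96 = 736 kbps = 0.736 Mbps.
Total bitrate: 107 + 0.736 = 107.736 Mbps.
Stream data: 107.736 Mbps × 141 s = 15190.8 Mb.
15,191 Mb = 1,898,847,000 bytes ÷ 1,073,741,824 = 1.768 GiB.

1.77 GiB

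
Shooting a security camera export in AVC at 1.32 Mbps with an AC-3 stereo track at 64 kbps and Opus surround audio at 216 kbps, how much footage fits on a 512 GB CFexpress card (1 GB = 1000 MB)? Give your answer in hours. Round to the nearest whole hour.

711 hours

Audio total: 64 + 216 = 280 kbps = 0.280 Mbps.
Total bitrate: 1.32 + 0.280 = 1.600 Mbps.
Capacity: 512 GB = 4,096,000 Mb.
Recording time: 4,096,000 / 1.600 = 2,560,000 s ≈ 711 hours.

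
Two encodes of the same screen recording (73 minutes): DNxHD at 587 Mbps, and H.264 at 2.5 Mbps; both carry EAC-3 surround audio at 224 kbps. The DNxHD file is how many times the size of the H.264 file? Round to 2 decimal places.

73 min = 4380 s
Audio: 224 kbps = 0.224 Mbps.
DNxHD: 587.224 Mbps × 4380 s = 2572041.1 Mb = 299.425 GiB.
H.264: 2.724 Mbps × 4380 s = 11931.1 Mb = 1.389 GiB.
Ratio: 299.425 / 1.389 = 215.574.

215.57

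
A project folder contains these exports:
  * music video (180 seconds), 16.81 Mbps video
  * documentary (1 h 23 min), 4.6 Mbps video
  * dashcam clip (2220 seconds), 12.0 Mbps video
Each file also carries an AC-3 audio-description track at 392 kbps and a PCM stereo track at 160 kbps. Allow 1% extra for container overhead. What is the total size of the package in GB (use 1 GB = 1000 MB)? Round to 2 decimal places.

7.15 GB

Audio total: 392 + 160 = 552 kbps = 0.552 Mbps.
music video: 17.362 Mbps × 180 s × 1.01 = 3156.4 Mb
documentary: 5.152 Mbps × 4980 s × 1.01 = 25913.5 Mb
dashcam clip: 12.552 Mbps × 2220 s × 1.01 = 28144.1 Mb
Total: 57214.0 Mb = 7151.8 MB.
= 7.152 GB.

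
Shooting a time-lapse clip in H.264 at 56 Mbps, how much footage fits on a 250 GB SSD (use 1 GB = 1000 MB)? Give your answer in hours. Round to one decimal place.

9.9 hours

Capacity: 250 GB = 2,000,000 Mb.
Recording time: 2,000,000 / 56.000 = 35,714 s ≈ 9.92 hours.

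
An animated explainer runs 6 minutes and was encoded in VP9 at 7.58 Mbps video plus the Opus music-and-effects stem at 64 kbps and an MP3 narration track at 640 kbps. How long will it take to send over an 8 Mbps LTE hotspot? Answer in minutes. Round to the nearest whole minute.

6 min = 360 s
Audio total: 64 + 640 = 704 kbps = 0.704 Mbps.
Total bitrate: 8.284 Mbps.
File: 8.284 Mbps × 360 s = 2982.2 Mb.
At 8 Mbps: 2982.2 / 8 = 372.8 s ≈ 6.21 minutes.

6 minutes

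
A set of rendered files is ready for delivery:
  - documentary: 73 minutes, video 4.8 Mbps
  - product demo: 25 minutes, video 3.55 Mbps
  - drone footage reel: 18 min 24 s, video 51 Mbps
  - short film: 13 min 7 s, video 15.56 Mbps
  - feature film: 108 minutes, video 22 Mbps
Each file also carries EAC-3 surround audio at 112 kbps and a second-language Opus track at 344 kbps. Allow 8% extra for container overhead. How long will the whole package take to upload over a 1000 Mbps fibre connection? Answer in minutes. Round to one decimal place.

4.4 minutes

Audio total: 112 + 344 = 456 kbps = 0.456 Mbps.
documentary: 5.256 Mbps × 4380 s × 1.08 = 24863.0 Mb
product demo: 4.006 Mbps × 1500 s × 1.08 = 6489.7 Mb
drone footage reel: 51.456 Mbps × 1104 s × 1.08 = 61352.0 Mb
short film: 16.016 Mbps × 787 s × 1.08 = 13613.0 Mb
feature film: 22.456 Mbps × 6480 s × 1.08 = 157156.1 Mb
Total: 263473.8 Mb = 32934.2 MB.
At 1000 Mbps: 263473.8 / 1000 = 263 s ≈ 4.39 minutes.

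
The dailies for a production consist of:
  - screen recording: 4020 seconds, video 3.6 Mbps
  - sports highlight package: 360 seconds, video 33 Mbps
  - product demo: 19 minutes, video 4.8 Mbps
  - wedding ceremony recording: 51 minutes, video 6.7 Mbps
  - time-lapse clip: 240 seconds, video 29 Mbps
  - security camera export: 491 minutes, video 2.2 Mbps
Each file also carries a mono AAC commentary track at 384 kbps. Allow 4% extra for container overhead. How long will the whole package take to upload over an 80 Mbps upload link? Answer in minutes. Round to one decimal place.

30.1 minutes

Audio: 384 kbps = 0.384 Mbps.
screen recording: 3.984 Mbps × 4020 s × 1.04 = 16656.3 Mb
sports highlight package: 33.384 Mbps × 360 s × 1.04 = 12499.0 Mb
product demo: 5.184 Mbps × 1140 s × 1.04 = 6146.2 Mb
wedding ceremony recording: 7.084 Mbps × 3060 s × 1.04 = 22544.1 Mb
time-lapse clip: 29.384 Mbps × 240 s × 1.04 = 7334.2 Mb
security camera export: 2.584 Mbps × 29460 s × 1.04 = 79169.6 Mb
Total: 144349.4 Mb = 18043.7 MB.
At 80 Mbps: 144349.4 / 80 = 1804 s ≈ 30.1 minutes.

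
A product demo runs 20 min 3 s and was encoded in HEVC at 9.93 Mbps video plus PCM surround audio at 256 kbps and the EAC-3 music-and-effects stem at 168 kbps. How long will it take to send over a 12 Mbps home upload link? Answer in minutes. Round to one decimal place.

20 min 3 s = 1203 s
Audio total: 256 + 168 = 424 kbps = 0.424 Mbps.
Total bitrate: 10.354 Mbps.
File: 10.354 Mbps × 1203 s = 12455.9 Mb.
At 12 Mbps: 12455.9 / 12 = 1038.0 s ≈ 17.3 minutes.

17.3 minutes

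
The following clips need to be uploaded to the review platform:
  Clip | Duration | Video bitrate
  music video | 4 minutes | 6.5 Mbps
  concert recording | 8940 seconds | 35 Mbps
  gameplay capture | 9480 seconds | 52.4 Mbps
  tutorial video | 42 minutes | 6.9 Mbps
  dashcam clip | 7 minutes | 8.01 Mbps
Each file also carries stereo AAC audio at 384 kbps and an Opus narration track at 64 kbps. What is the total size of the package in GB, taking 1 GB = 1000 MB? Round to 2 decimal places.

105.21 GB

Audio total: 384 + 64 = 448 kbps = 0.448 Mbps.
music video: 6.948 Mbps × 240 s = 1667.5 Mb
concert recording: 35.448 Mbps × 8940 s = 316905.1 Mb
gameplay capture: 52.848 Mbps × 9480 s = 500999.0 Mb
tutorial video: 7.348 Mbps × 2520 s = 18517.0 Mb
dashcam clip: 8.458 Mbps × 420 s = 3552.4 Mb
Total: 841641.0 Mb = 105205.1 MB.
= 105.2 GB.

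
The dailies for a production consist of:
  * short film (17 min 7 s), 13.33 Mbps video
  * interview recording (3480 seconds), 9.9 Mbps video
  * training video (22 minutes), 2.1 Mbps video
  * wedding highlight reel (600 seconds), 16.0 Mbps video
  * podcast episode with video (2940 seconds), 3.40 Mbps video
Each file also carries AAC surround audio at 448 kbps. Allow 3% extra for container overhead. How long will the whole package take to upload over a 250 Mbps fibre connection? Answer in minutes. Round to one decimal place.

5.1 minutes

Audio: 448 kbps = 0.448 Mbps.
short film: 13.778 Mbps × 1027 s × 1.03 = 14574.5 Mb
interview recording: 10.348 Mbps × 3480 s × 1.03 = 37091.4 Mb
training video: 2.548 Mbps × 1320 s × 1.03 = 3464.3 Mb
wedding highlight reel: 16.448 Mbps × 600 s × 1.03 = 10164.9 Mb
podcast episode with video: 3.848 Mbps × 2940 s × 1.03 = 11652.5 Mb
Total: 76947.5 Mb = 9618.4 MB.
At 250 Mbps: 76947.5 / 250 = 308 s ≈ 5.13 minutes.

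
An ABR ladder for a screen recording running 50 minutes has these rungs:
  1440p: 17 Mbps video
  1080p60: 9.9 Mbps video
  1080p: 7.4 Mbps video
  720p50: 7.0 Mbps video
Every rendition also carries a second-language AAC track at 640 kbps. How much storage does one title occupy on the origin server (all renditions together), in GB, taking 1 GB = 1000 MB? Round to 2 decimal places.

16.45 GB

50 min = 3000 s
Audio: 640 kbps = 0.640 Mbps.
Sum of rendition bitrates: (17+0.640) + (9.9+0.640) + (7.4+0.640) + (7.0+0.640) = 43.860 Mbps.
× 3000 s = 131,580 Mb = 16,448 MB = 16.45 GB.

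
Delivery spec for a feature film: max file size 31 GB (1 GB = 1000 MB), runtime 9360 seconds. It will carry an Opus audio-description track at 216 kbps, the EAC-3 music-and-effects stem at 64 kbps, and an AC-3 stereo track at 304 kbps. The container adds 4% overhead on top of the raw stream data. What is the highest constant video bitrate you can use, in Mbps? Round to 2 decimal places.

Budget: 31 GB = 248000.0 Mb.
Stream payload after overhead: 248000.0 / 1.04 = 238461.5 Mb.
Total bitrate budget: 238461.5 Mb / 9360 s = 25.477 Mbps.
Audio total: 216 + 64 + 304 = 584 kbps = 0.584 Mbps.
Video: 25.477 − 0.584 = 24.893 Mbps.

24.89 Mbps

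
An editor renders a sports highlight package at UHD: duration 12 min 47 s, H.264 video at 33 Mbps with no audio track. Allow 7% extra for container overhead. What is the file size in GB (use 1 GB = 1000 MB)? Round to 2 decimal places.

12 min 47 s = 767 s
Total bitrate: 33 Mbps.
Stream data: 33.000 Mbps × 767 s = 25311.0 Mb.
With 7% container overhead: ×1.07.
27,083 Mb ÷ 8 = 3,385 MB → 3.385 GB.

3.39 GB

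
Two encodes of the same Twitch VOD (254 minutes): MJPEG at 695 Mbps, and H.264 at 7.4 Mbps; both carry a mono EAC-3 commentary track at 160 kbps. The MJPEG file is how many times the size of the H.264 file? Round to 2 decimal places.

254 min = 15240 s
Audio: 160 kbps = 0.160 Mbps.
MJPEG: 695.160 Mbps × 15240 s = 10594238.4 Mb = 1233.332 GiB.
H.264: 7.560 Mbps × 15240 s = 115214.4 Mb = 13.413 GiB.
Ratio: 1233.332 / 13.413 = 91.952.

91.95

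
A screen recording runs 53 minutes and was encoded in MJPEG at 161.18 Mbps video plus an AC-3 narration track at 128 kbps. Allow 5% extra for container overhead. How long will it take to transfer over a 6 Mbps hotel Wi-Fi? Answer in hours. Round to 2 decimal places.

53 min = 3180 s
Audio: 128 kbps = 0.128 Mbps.
Total bitrate: 161.308 Mbps.
File: 161.308 Mbps × 3180 s = 512959.4 Mb.
With 5% container overhead: ×1.05. → 538607.4 Mb.
At 6 Mbps: 538607.4 / 6 = 89767.9 s ≈ 24.9 hours.

24.94 hours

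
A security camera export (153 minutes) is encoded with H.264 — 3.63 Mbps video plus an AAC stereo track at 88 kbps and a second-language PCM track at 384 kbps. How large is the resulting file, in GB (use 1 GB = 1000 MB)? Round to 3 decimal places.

4.707 GB

153 min = 9180 s
Audio total: 88 + 384 = 472 kbps = 0.472 Mbps.
Total bitrate: 3.63 + 0.472 = 4.102 Mbps.
Stream data: 4.102 Mbps × 9180 s = 37656.4 Mb.
37,656 Mb ÷ 8 = 4,707 MB → 4.707 GB.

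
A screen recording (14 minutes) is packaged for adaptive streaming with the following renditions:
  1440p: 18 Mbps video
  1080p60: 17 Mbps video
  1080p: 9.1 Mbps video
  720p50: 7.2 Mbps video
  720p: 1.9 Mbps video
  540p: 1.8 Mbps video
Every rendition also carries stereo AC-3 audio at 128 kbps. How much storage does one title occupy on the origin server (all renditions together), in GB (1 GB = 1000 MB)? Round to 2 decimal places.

5.86 GB

14 min = 840 s
Audio: 128 kbps = 0.128 Mbps.
Sum of rendition bitrates: (18+0.128) + (17+0.128) + (9.1+0.128) + (7.2+0.128) + (1.9+0.128) + (1.8+0.128) = 55.768 Mbps.
× 840 s = 46,845 Mb = 5,856 MB = 5.856 GB.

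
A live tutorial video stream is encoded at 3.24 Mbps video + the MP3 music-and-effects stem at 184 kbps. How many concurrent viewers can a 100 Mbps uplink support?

Audio: 184 kbps = 0.184 Mbps.
Per-viewer media rate: 3.424 Mbps.
100 Mbps = 100.0 Mbps; 100.0 / 3.424 = 29.21 → 29 viewers.

29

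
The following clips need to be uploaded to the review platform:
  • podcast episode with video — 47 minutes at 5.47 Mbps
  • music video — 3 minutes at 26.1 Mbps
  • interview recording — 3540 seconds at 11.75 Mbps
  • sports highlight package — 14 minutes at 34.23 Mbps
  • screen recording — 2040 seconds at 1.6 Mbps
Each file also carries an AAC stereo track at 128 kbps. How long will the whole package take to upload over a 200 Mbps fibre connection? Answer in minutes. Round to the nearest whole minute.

8 minutes

Audio: 128 kbps = 0.128 Mbps.
podcast episode with video: 5.598 Mbps × 2820 s = 15786.4 Mb
music video: 26.228 Mbps × 180 s = 4721.0 Mb
interview recording: 11.878 Mbps × 3540 s = 42048.1 Mb
sports highlight package: 34.358 Mbps × 840 s = 28860.7 Mb
screen recording: 1.728 Mbps × 2040 s = 3525.1 Mb
Total: 94941.4 Mb = 11867.7 MB.
At 200 Mbps: 94941.4 / 200 = 475 s ≈ 7.91 minutes.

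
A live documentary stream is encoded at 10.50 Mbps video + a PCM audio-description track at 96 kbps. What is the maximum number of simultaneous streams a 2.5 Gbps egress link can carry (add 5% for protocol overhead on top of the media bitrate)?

Audio: 96 kbps = 0.096 Mbps.
Per-viewer media rate: 10.596 Mbps.
On the wire with 5% overhead: 11.126 Mbps.
2.5 Gbps = 2,500 Mbps; 2,500 / 11.126 = 224.70 → 224 viewers.

224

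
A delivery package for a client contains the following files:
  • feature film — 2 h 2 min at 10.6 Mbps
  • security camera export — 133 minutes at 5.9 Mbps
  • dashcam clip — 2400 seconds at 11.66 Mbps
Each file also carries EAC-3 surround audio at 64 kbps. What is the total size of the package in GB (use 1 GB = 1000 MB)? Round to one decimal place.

Audio: 64 kbps = 0.064 Mbps.
feature film: 10.664 Mbps × 7320 s = 78060.5 Mb
security camera export: 5.964 Mbps × 7980 s = 47592.7 Mb
dashcam clip: 11.724 Mbps × 2400 s = 28137.6 Mb
Total: 153790.8 Mb = 19223.8 MB.
= 19.22 GB.

19.2 GB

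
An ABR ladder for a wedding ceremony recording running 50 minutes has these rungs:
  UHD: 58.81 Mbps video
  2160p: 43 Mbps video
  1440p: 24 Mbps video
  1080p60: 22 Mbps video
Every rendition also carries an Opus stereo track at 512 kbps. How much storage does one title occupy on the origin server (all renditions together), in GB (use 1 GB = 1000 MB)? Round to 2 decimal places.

56.20 GB

50 min = 3000 s
Audio: 512 kbps = 0.512 Mbps.
Sum of rendition bitrates: (58.81+0.512) + (43+0.512) + (24+0.512) + (22+0.512) = 149.858 Mbps.
× 3000 s = 449,574 Mb = 56,197 MB = 56.20 GB.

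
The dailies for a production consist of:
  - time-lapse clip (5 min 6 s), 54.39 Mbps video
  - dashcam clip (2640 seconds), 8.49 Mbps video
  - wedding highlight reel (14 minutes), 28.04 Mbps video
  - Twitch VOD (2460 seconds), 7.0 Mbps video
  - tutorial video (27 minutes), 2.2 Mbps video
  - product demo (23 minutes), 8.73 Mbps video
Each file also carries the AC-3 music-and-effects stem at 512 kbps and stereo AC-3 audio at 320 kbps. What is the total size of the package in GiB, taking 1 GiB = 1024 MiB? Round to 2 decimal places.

Audio total: 512 + 320 = 832 kbps = 0.832 Mbps.
time-lapse clip: 55.222 Mbps × 306 s = 16897.9 Mb
dashcam clip: 9.322 Mbps × 2640 s = 24610.1 Mb
wedding highlight reel: 28.872 Mbps × 840 s = 24252.5 Mb
Twitch VOD: 7.832 Mbps × 2460 s = 19266.7 Mb
tutorial video: 3.032 Mbps × 1620 s = 4911.8 Mb
product demo: 9.562 Mbps × 1380 s = 13195.6 Mb
Total: 103134.6 Mb = 12891.8 MB.
= 12.01 GiB.

12.01 GiB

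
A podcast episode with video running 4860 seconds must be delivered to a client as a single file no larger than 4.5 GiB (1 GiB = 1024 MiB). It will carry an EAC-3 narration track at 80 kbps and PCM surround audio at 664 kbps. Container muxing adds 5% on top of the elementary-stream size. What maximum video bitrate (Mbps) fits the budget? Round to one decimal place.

6.8 Mbps

Budget: 4.5 GiB = 38654.7 Mb.
Stream payload after overhead: 38654.7 / 1.05 = 36814.0 Mb.
Total bitrate budget: 36814.0 Mb / 4860 s = 7.575 Mbps.
Audio total: 80 + 664 = 744 kbps = 0.744 Mbps.
Video: 7.575 − 0.744 = 6.831 Mbps.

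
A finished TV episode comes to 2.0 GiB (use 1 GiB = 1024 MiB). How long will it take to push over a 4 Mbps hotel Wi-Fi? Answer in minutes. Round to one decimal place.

File: 2.0 GiB = 17179.9 Mb.
At 4 Mbps: 17179.9 / 4 = 4295.0 s ≈ 71.6 minutes.

71.6 minutes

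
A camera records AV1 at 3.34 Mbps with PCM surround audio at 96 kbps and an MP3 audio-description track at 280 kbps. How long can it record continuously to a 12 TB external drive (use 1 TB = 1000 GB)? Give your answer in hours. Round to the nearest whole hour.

7176 hours

Audio total: 96 + 280 = 376 kbps = 0.376 Mbps.
Total bitrate: 3.34 + 0.376 = 3.716 Mbps.
Capacity: 12 TB = 96,000,000 Mb.
Recording time: 96,000,000 / 3.716 = 25,834,230 s ≈ 7,176 hours.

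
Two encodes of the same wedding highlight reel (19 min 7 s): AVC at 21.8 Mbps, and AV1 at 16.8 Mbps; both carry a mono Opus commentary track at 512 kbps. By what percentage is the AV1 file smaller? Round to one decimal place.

19 min 7 s = 1147 s
Audio: 512 kbps = 0.512 Mbps.
AVC: 22.312 Mbps × 1147 s = 25591.9 Mb = 3.199 GB.
AV1: 17.312 Mbps × 1147 s = 19856.9 Mb = 2.482 GB.
Reduction: (1 − 2.482/3.199) × 100 = 22.41%.

22.4%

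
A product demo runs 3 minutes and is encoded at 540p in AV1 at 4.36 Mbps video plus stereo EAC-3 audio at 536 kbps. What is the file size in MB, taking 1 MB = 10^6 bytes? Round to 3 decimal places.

110.160 MB

3 min = 180 s
Audio: 536 kbps = 0.536 Mbps.
Total bitrate: 4.36 + 0.536 = 4.896 Mbps.
Stream data: 4.896 Mbps × 180 s = 881.3 Mb.
881.3 Mb ÷ 8 = 110.2 MB → 110.2 MB.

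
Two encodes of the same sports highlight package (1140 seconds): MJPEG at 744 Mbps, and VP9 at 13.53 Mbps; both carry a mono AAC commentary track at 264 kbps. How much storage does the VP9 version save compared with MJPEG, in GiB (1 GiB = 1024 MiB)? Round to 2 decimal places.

Audio: 264 kbps = 0.264 Mbps.
MJPEG: 744.264 Mbps × 1140 s = 848461.0 Mb = 98.774 GiB.
VP9: 13.794 Mbps × 1140 s = 15725.2 Mb = 1.831 GiB.
Saving: 98.774 − 1.831 = 96.943 GiB.

96.94 GiB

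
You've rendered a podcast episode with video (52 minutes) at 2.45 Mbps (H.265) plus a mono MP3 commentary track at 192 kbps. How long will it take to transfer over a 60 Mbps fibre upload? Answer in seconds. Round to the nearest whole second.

137 seconds

52 min = 3120 s
Audio: 192 kbps = 0.192 Mbps.
Total bitrate: 2.642 Mbps.
File: 2.642 Mbps × 3120 s = 8243.0 Mb.
At 60 Mbps: 8243.0 / 60 = 137.4 s ≈ 137 seconds.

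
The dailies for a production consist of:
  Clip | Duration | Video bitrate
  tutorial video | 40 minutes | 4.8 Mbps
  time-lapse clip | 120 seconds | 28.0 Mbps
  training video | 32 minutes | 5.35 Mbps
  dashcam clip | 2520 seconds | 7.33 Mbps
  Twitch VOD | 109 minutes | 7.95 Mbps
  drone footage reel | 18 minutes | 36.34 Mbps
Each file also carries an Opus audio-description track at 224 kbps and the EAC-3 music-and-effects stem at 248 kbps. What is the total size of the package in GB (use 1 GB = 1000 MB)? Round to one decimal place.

Audio total: 224 + 248 = 472 kbps = 0.472 Mbps.
tutorial video: 5.272 Mbps × 2400 s = 12652.8 Mb
time-lapse clip: 28.472 Mbps × 120 s = 3416.6 Mb
training video: 5.822 Mbps × 1920 s = 11178.2 Mb
dashcam clip: 7.802 Mbps × 2520 s = 19661.0 Mb
Twitch VOD: 8.422 Mbps × 6540 s = 55079.9 Mb
drone footage reel: 36.812 Mbps × 1080 s = 39757.0 Mb
Total: 141745.6 Mb = 17718.2 MB.
= 17.72 GB.

17.7 GB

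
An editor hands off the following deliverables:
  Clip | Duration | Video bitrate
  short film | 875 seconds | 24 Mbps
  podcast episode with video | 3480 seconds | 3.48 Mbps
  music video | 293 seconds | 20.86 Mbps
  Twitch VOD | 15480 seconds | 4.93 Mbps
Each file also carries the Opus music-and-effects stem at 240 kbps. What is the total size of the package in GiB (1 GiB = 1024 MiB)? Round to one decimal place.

Audio: 240 kbps = 0.240 Mbps.
short film: 24.240 Mbps × 875 s = 21210.0 Mb
podcast episode with video: 3.720 Mbps × 3480 s = 12945.6 Mb
music video: 21.100 Mbps × 293 s = 6182.3 Mb
Twitch VOD: 5.170 Mbps × 15480 s = 80031.6 Mb
Total: 120369.5 Mb = 15046.2 MB.
= 14.01 GiB.

14.0 GiB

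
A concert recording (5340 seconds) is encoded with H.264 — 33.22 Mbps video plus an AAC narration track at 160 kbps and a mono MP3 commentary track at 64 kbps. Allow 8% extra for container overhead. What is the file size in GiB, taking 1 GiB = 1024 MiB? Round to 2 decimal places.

22.45 GiB

Audio total: 160 + 64 = 224 kbps = 0.224 Mbps.
Total bitrate: 33.22 + 0.224 = 33.444 Mbps.
Stream data: 33.444 Mbps × 5340 s = 178591.0 Mb.
With 8% container overhead: ×1.08.
192,878 Mb = 24,109,779,600 bytes ÷ 1,073,741,824 = 22.45 GiB.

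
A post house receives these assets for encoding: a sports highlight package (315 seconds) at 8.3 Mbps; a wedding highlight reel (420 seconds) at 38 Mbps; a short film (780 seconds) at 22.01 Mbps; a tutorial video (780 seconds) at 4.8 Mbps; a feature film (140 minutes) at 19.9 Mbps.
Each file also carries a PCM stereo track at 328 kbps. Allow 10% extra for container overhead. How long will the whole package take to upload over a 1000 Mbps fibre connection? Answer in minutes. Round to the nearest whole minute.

Audio: 328 kbps = 0.328 Mbps.
sports highlight package: 8.628 Mbps × 315 s × 1.10 = 2989.6 Mb
wedding highlight reel: 38.328 Mbps × 420 s × 1.10 = 17707.5 Mb
short film: 22.338 Mbps × 780 s × 1.10 = 19166.0 Mb
tutorial video: 5.128 Mbps × 780 s × 1.10 = 4399.8 Mb
feature film: 20.228 Mbps × 8400 s × 1.10 = 186906.7 Mb
Total: 231169.7 Mb = 28896.2 MB.
At 1000 Mbps: 231169.7 / 1000 = 231 s ≈ 3.85 minutes.

4 minutes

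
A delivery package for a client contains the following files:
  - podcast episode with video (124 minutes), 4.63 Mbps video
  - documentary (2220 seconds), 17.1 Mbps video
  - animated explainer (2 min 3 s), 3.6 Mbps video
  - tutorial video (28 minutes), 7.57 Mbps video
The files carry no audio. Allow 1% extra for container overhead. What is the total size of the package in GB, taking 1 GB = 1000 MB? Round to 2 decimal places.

10.80 GB

podcast episode with video: 4.630 Mbps × 7440 s × 1.01 = 34791.7 Mb
documentary: 17.100 Mbps × 2220 s × 1.01 = 38341.6 Mb
animated explainer: 3.600 Mbps × 123 s × 1.01 = 447.2 Mb
tutorial video: 7.570 Mbps × 1680 s × 1.01 = 12844.8 Mb
Total: 86425.3 Mb = 10803.2 MB.
= 10.80 GB.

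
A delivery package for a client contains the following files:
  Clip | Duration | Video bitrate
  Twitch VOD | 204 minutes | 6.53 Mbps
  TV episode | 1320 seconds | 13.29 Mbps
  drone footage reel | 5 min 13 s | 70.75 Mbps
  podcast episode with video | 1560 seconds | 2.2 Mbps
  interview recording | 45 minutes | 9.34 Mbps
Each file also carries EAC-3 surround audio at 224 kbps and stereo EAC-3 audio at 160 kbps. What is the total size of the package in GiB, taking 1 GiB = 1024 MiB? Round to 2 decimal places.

18.07 GiB

Audio total: 224 + 160 = 384 kbps = 0.384 Mbps.
Twitch VOD: 6.914 Mbps × 12240 s = 84627.4 Mb
TV episode: 13.674 Mbps × 1320 s = 18049.7 Mb
drone footage reel: 71.134 Mbps × 313 s = 22264.9 Mb
podcast episode with video: 2.584 Mbps × 1560 s = 4031.0 Mb
interview recording: 9.724 Mbps × 2700 s = 26254.8 Mb
Total: 155227.8 Mb = 19403.5 MB.
= 18.07 GiB.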